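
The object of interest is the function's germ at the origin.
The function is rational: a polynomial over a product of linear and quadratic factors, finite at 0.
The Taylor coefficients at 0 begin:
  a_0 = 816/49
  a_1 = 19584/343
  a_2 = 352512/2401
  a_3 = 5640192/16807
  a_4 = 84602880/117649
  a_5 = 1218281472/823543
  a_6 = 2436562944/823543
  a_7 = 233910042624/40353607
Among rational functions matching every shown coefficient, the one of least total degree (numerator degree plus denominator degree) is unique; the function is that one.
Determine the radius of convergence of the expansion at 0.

No rational of total degree below 2 reproduces all 8 coefficients; solving the [0/2] Pade equations on them gives f(γ) = 17/(3*(γ - 7/12)**2), whose expansion matches every shown term.
Denominator factor (γ - 7/12)^2: pole of order 2 at 7/12, modulus 7/12.
The radius of convergence is the smallest modulus among the singular points: 7/12.

The radius of convergence is 7/12.


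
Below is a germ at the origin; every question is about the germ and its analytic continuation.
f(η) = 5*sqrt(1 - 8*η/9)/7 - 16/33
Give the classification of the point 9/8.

The term (5/7)*sqrt(1 - η/(9/8)) has argument 1 - 9/8/(9/8) = 0 at 9/8: a square-root (algebraic, two-sheeted) branch point; the remaining terms are analytic or single-valued there.

The point is an algebraic (square-root) branch point.


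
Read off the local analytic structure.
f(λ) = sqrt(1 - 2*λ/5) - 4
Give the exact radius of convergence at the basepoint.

Branch term (1)*sqrt(1 - λ/(5/2)): its argument vanishes at λ = 5/2, a square-root branch point, modulus 5/2.
The radius of convergence is the smallest modulus among the singular points: 5/2.

The radius of convergence is 5/2.


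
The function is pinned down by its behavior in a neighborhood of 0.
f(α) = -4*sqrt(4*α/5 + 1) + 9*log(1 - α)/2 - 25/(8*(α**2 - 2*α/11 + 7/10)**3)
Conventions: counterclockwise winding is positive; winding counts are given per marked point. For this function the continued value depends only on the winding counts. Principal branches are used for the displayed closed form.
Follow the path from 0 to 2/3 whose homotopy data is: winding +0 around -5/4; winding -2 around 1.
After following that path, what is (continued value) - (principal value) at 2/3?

Continued minus principal equals -(18)*pi*i.

The rational part is single-valued and drops out of the difference; each branch term changes only by its own monodromy.
(9/2)*log(1 - α/(1)): each positive loop around 1 adds 2*pi*i to the log, so winding -2 contributes (9/2)*(-2)*2*pi*i = -(18)*pi*i.
(-4)*sqrt(1 - α/(-5/4)): winding +0 is even, the square root returns to the same sheet, contribution 0.
Summing the contributions at α = 2/3 gives -(18)*pi*i.


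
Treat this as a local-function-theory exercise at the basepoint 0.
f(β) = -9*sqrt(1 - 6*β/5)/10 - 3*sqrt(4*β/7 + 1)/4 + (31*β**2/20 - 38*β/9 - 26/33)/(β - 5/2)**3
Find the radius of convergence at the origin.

The radius of convergence is 5/6.

Denominator factor (β - 5/2)^3: pole of order 3 at 5/2, modulus 5/2.
Branch term (-9/10)*sqrt(1 - β/(5/6)): its argument vanishes at β = 5/6, a square-root branch point, modulus 5/6.
Branch term (-3/4)*sqrt(1 - β/(-7/4)): its argument vanishes at β = -7/4, a square-root branch point, modulus 7/4.
The radius of convergence is the smallest modulus among the singular points: 5/6.


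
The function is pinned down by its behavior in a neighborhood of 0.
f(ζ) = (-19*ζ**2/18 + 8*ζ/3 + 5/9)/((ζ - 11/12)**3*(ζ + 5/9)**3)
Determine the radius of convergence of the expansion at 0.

The radius of convergence is 5/9.

Denominator factor (ζ + 5/9)^3: pole of order 3 at -5/9, modulus 5/9.
Denominator factor (ζ - 11/12)^3: pole of order 3 at 11/12, modulus 11/12.
The radius of convergence is the smallest modulus among the singular points: 5/9.


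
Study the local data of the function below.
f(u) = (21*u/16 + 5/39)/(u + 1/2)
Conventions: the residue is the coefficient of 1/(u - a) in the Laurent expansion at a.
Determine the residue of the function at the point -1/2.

At the order-1 pole -1/2 set g(u) = (u - (-1/2))*f(u) = 21*u/16 + 5/39.
Simple pole: residue = g(a) at a = -1/2, which is -659/1248.

The residue is -659/1248.


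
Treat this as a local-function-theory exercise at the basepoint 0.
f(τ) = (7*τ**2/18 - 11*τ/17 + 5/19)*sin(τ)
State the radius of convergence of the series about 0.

The factor sin(τ) is entire and contributes no finite singular point.
The polynomial part has no poles.
No finite singular points: the Taylor series at 0 converges everywhere.

The radius of convergence is infinite.


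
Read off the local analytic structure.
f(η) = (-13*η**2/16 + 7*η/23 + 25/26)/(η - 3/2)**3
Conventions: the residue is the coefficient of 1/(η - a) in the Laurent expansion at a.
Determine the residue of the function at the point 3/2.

At the order-3 pole 3/2 set g(η) = (η - (3/2))^3*f(η) = -13*η**2/16 + 7*η/23 + 25/26.
Order-3 pole: residue = g''(a)/2; g''(3/2) = -13/8, so the residue is -13/16.

The residue is -13/16.


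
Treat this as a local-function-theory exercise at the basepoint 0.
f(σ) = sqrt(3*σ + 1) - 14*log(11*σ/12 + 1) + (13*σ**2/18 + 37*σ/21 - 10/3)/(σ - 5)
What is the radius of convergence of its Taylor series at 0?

The radius of convergence is 1/3.

Denominator factor (σ - 5): pole of order 1 at 5, modulus 5.
Branch term (-14)*log(1 - σ/(-12/11)): its argument vanishes at σ = -12/11, a logarithmic branch point, modulus 12/11.
Branch term (1)*sqrt(1 - σ/(-1/3)): its argument vanishes at σ = -1/3, a square-root branch point, modulus 1/3.
The radius of convergence is the smallest modulus among the singular points: 1/3.


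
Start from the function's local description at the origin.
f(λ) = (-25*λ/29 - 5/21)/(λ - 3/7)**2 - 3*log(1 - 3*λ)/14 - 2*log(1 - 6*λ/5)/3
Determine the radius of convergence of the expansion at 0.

Denominator factor (λ - 3/7)^2: pole of order 2 at 3/7, modulus 3/7.
Branch term (-3/14)*log(1 - λ/(1/3)): its argument vanishes at λ = 1/3, a logarithmic branch point, modulus 1/3.
Branch term (-2/3)*log(1 - λ/(5/6)): its argument vanishes at λ = 5/6, a logarithmic branch point, modulus 5/6.
The radius of convergence is the smallest modulus among the singular points: 1/3.

The radius of convergence is 1/3.


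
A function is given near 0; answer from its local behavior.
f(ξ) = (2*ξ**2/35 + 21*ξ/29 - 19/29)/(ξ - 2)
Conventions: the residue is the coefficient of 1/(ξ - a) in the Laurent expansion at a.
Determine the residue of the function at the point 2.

At the order-1 pole 2 set g(ξ) = (ξ - (2))*f(ξ) = 2*ξ**2/35 + 21*ξ/29 - 19/29.
Simple pole: residue = g(a) at a = 2, which is 1037/1015.

The residue is 1037/1015.


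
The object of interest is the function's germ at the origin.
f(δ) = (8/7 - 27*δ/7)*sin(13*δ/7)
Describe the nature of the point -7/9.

There is no denominator, hence no pole anywhere.
The factor sin(13*δ/7) is entire.
So the germ continues analytically to -7/9.

The point is a regular point.


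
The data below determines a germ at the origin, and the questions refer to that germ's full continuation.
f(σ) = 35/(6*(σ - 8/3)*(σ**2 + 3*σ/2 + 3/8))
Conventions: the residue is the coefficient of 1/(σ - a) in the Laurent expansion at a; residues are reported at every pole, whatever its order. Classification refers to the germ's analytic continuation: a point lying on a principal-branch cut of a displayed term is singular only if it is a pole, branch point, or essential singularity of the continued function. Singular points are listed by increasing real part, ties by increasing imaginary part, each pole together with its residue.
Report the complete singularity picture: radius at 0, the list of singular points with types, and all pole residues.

Denominator factor (σ - 8/3): pole of order 1 at 8/3, modulus 8/3.
Denominator factor (σ**2 + 3*σ/2 + 3/8): discriminant 3/4, real irrational roots -3/4 + (1/4)*sqrt(3) and -3/4 - (1/4)*sqrt(3); poles of order 1, moduli 3/4 - (1/4)*sqrt(3) and 3/4 + (1/4)*sqrt(3).
The radius of convergence is the smallest modulus among the singular points: 3/4 - (1/4)*sqrt(3).
The factor σ**2 + 3*σ/2 + 3/8 splits as (σ - a)(σ - a') with a = -3/4 - (1/4)*sqrt(3), a' = -3/4 + (1/4)*sqrt(3). At the order-1 pole a set g(σ) = (σ - a)*f(σ) = [35/(6*(σ - 8/3))] / (σ - a').
Simple pole: residue = g(a) at a = -3/4 - (1/4)*sqrt(3), which is -210/827 + (2870/2481)*sqrt(3).
The factor σ**2 + 3*σ/2 + 3/8 splits as (σ - a)(σ - a') with a = -3/4 + (1/4)*sqrt(3), a' = -3/4 - (1/4)*sqrt(3). At the order-1 pole a set g(σ) = (σ - a)*f(σ) = [35/(6*(σ - 8/3))] / (σ - a').
Simple pole: residue = g(a) at a = -3/4 + (1/4)*sqrt(3), which is -210/827 - (2870/2481)*sqrt(3).
At the order-1 pole 8/3 set g(σ) = (σ - (8/3))*f(σ) = 35/(6*(σ**2 + 3*σ/2 + 3/8)).
Simple pole: residue = g(a) at a = 8/3, which is 420/827.
List the singular points by increasing real part (a conjugate pair: the negative imaginary part first).

Radius of convergence at 0: 3/4 - (1/4)*sqrt(3).
At -3/4 - (1/4)*sqrt(3): a pole of order 1; residue -210/827 + (2870/2481)*sqrt(3).
At -3/4 + (1/4)*sqrt(3): a pole of order 1; residue -210/827 - (2870/2481)*sqrt(3).
At 8/3: a pole of order 1; residue 420/827.


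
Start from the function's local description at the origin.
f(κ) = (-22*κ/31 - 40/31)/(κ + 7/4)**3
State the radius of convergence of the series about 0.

The radius of convergence is 7/4.

Denominator factor (κ + 7/4)^3: pole of order 3 at -7/4, modulus 7/4.
The radius of convergence is the smallest modulus among the singular points: 7/4.


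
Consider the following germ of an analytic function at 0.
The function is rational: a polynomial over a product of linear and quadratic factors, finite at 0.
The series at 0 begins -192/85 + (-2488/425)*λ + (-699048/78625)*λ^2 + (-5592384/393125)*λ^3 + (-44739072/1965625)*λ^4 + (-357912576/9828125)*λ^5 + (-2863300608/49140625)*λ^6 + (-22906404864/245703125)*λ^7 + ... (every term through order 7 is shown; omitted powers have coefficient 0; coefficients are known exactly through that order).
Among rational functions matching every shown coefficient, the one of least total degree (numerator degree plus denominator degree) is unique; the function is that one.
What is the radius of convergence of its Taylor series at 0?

No rational of total degree below 3 reproduces all 8 coefficients; solving the [2/1] Pade equations on them gives f(λ) = (-11*λ**2/37 + 7*λ/5 + 24/17)/(λ - 5/8), whose expansion matches every shown term.
Denominator factor (λ - 5/8): pole of order 1 at 5/8, modulus 5/8.
The radius of convergence is the smallest modulus among the singular points: 5/8.

The radius of convergence is 5/8.


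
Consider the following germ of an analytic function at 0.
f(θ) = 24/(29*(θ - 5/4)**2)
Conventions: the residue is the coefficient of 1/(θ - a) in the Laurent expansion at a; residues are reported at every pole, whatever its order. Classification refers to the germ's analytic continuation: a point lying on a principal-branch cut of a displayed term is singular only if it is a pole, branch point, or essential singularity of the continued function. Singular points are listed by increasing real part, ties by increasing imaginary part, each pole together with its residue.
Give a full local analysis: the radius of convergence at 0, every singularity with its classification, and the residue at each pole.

Denominator factor (θ - 5/4)^2: pole of order 2 at 5/4, modulus 5/4.
The radius of convergence is the smallest modulus among the singular points: 5/4.
At the order-2 pole 5/4 set g(θ) = (θ - (5/4))^2*f(θ) = 24/29.
Order-2 pole: residue = g'(a); g'(5/4) = 0, so the residue is 0.

Radius of convergence at 0: 5/4.
At 5/4: a pole of order 2; residue 0.


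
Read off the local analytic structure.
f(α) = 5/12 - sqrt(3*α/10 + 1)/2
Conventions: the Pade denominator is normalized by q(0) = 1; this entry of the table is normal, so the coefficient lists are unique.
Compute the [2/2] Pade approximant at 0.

Taylor coefficients needed (expand at 0): a_0 = -1/12, a_1 = -3/40, a_2 = 9/1600, a_3 = -27/32000, a_4 = 81/512000.
Write the denominator as Q(α) = 1 + q1*α + q2*α^2. Requiring Q*f - P = O(α^5) with deg P <= 2 kills the coefficients of α^3..α^4 in Q*f:
  α^3: a_3 + q1*a_2 + q2*a_1 = 0, i.e. -27/32000 + (9/1600)*q1 + (-3/40)*q2 = 0.
  α^4: a_4 + q1*a_3 + q2*a_2 = 0, i.e. 81/512000 + (-27/32000)*q1 + (9/1600)*q2 = 0.
Solving this linear system: q1 = 9/40, q2 = 9/1600.
The numerator is Q*f truncated at degree 2: P0 = a_0 = -1/12; P1 = a_1 + q1*a_0 = -3/32; P2 = a_2 + q1*a_1 + q2*a_0 = -3/256.

The Pade approximant has numerator coefficients [-1/12, -3/32, -3/256]; denominator coefficients [1, 9/40, 9/1600].


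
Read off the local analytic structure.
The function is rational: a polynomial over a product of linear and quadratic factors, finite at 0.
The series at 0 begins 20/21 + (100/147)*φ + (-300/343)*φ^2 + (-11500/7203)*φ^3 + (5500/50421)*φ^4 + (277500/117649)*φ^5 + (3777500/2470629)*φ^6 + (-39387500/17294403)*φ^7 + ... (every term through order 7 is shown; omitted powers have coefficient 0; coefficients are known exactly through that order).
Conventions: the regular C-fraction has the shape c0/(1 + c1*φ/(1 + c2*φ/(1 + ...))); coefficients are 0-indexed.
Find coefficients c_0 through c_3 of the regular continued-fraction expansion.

Taylor coefficients (read off): a_0 = 20/21, a_1 = 100/147, a_2 = -300/343, a_3 = -11500/7203.
c0 = a_0 = 20/21. Peel one level at a time: if S = 1 + c*φ/S' with S'(0) = 1, then c is the φ-coefficient of S and S' = c*φ/(S - 1).
S_1 = c0/f = 1 + (-5/7)*φ + (10/7)*φ^2 + ...; c1 = -5/7.
S_2 = c1*φ/(S_1 - 1) = 1 + (2)*φ + (4)*φ^2 + ...; c2 = 2.
S_3 = c2*φ/(S_2 - 1) = 1 + (-2)*φ + ...; c3 = -2.

The regular C-fraction coefficients are [20/21, -5/7, 2, -2].


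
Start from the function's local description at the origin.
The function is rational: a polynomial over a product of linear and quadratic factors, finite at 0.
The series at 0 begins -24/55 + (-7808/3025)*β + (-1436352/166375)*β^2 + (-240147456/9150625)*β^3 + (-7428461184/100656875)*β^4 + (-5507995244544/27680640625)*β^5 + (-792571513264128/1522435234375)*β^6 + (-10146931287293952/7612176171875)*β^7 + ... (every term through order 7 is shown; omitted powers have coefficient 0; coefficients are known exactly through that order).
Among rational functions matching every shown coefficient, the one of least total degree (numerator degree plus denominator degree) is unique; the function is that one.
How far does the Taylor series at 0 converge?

No rational of total degree below 5 reproduces all 8 coefficients; solving the [1/4] Pade equations on them gives f(β) = (-8*β/9 - 11/30)/(β**2 + 8*β/5 - 11/12)**2, whose expansion matches every shown term.
Denominator factor (β**2 + 8*β/5 - 11/12)^2: discriminant 467/75, real irrational roots -4/5 + (1/30)*sqrt(1401) and -4/5 - (1/30)*sqrt(1401); poles of order 2, moduli -4/5 + (1/30)*sqrt(1401) and 4/5 + (1/30)*sqrt(1401).
The radius of convergence is the smallest modulus among the singular points: -4/5 + (1/30)*sqrt(1401).

The radius of convergence is -4/5 + (1/30)*sqrt(1401).


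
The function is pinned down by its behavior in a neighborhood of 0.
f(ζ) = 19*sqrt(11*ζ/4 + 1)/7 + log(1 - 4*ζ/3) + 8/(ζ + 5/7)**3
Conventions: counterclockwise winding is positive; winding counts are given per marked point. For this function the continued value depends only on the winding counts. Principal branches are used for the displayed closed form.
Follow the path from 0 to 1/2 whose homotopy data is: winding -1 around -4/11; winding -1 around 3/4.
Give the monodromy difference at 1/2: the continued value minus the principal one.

Continued minus principal equals (-(19/14)*sqrt(38)) - ((2)*pi)*i.

The rational part is single-valued and drops out of the difference; each branch term changes only by its own monodromy.
(19/7)*sqrt(1 - ζ/(-4/11)): winding -1 is odd, the square root flips sign, contributing -2*(19/7)*sqrt(1 - (1/2)/(-4/11)) = -2*(19/7)*sqrt(19/8) = -(19/14)*sqrt(38).
(1)*log(1 - ζ/(3/4)): each positive loop around 3/4 adds 2*pi*i to the log, so winding -1 contributes (1)*(-1)*2*pi*i = -(2)*pi*i.
Summing the contributions at ζ = 1/2 gives (-(19/14)*sqrt(38)) - ((2)*pi)*i.


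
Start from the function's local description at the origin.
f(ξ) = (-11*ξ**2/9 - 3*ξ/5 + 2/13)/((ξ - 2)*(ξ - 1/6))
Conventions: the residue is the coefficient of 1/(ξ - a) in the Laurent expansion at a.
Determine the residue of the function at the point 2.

At the order-1 pole 2 set g(ξ) = (ξ - (2))*f(ξ) = (-11*ξ**2/9 - 3*ξ/5 + 2/13)/(ξ - 1/6).
Simple pole: residue = g(a) at a = 2, which is -6944/2145.

The residue is -6944/2145.


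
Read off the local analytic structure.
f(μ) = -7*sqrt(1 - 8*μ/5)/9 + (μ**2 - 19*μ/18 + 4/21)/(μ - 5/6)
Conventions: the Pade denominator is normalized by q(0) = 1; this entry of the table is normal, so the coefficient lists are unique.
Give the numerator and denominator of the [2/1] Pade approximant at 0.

The Pade approximant has numerator coefficients [-317/315, 12767/5310, -1091/1062]; denominator coefficients [1, -463/590].

Taylor coefficients needed (expand at 0): a_0 = -317/315, a_1 = 2543/1575, a_2 = 1888/7875, a_3 = 7408/39375.
Write the denominator as Q(μ) = 1 + q1*μ. Requiring Q*f - P = O(μ^4) with deg P <= 2 kills the coefficients of μ^3..μ^3 in Q*f:
  μ^3: a_3 + q1*a_2 = 0, i.e. 7408/39375 + (1888/7875)*q1 = 0.
Solving this linear system: q1 = -463/590.
The numerator is Q*f truncated at degree 2: P0 = a_0 = -317/315; P1 = a_1 + q1*a_0 = 12767/5310; P2 = a_2 + q1*a_1 = -1091/1062.


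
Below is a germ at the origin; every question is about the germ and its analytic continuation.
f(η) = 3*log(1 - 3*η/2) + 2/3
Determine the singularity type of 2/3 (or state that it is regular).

The term (3)*log(1 - η/(2/3)) has argument 1 - 2/3/(2/3) = 0 at 2/3: a logarithmic (infinitely-sheeted) branch point; the remaining terms are analytic or single-valued there.

The point is a logarithmic branch point.


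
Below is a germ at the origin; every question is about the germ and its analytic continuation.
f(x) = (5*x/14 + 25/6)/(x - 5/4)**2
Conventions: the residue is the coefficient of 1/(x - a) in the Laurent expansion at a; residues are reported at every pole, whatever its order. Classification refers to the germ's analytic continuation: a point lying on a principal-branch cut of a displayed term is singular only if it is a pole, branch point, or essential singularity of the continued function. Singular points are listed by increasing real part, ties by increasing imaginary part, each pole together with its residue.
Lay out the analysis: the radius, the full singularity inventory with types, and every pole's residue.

Radius of convergence at 0: 5/4.
At 5/4: a pole of order 2; residue 5/14.

Denominator factor (x - 5/4)^2: pole of order 2 at 5/4, modulus 5/4.
The radius of convergence is the smallest modulus among the singular points: 5/4.
At the order-2 pole 5/4 set g(x) = (x - (5/4))^2*f(x) = 5*x/14 + 25/6.
Order-2 pole: residue = g'(a); g'(5/4) = 5/14, so the residue is 5/14.


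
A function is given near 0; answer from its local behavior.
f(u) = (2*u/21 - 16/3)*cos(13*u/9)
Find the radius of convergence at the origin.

The radius of convergence is infinite.

The factor cos(13*u/9) is entire and contributes no finite singular point.
The polynomial part has no poles.
No finite singular points: the Taylor series at 0 converges everywhere.


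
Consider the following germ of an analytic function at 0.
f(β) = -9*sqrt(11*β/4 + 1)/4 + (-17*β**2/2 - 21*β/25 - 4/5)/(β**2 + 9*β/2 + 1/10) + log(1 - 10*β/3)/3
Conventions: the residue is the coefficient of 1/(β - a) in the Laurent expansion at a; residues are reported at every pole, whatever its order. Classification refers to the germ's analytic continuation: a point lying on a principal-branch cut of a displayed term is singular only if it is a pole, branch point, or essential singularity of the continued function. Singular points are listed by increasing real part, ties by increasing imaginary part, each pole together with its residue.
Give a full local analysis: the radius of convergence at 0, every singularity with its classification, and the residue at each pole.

Radius of convergence at 0: 9/4 - (1/20)*sqrt(1985).
At -9/4 - (1/20)*sqrt(1985): a pole of order 1; residue 3741/200 + (33649/79400)*sqrt(1985).
At -4/11: an algebraic (square-root) branch point.
At -9/4 + (1/20)*sqrt(1985): a pole of order 1; residue 3741/200 - (33649/79400)*sqrt(1985).
At 3/10: a logarithmic branch point.


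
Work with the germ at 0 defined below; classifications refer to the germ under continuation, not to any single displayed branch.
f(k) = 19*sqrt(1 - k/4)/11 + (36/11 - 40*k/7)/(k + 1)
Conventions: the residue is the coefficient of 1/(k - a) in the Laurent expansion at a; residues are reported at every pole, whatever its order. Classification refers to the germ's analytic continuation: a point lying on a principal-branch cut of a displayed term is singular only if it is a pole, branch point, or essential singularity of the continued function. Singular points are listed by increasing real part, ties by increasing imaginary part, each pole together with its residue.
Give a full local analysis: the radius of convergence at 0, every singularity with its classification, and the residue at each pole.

Radius of convergence at 0: 1.
At -1: a pole of order 1; residue 692/77.
At 4: an algebraic (square-root) branch point.

Denominator factor (k + 1): pole of order 1 at -1, modulus 1.
Branch term (19/11)*sqrt(1 - k/(4)): its argument vanishes at k = 4, a square-root branch point, modulus 4.
The radius of convergence is the smallest modulus among the singular points: 1.
The branch term is analytic at -1 and contributes nothing to the residue; only the rational part matters.
At the order-1 pole -1 set g(k) = (k - (-1))*(rational part) = 36/11 - 40*k/7.
Simple pole: residue = g(a) at a = -1, which is 692/77.
List the singular points by increasing real part (a conjugate pair: the negative imaginary part first).


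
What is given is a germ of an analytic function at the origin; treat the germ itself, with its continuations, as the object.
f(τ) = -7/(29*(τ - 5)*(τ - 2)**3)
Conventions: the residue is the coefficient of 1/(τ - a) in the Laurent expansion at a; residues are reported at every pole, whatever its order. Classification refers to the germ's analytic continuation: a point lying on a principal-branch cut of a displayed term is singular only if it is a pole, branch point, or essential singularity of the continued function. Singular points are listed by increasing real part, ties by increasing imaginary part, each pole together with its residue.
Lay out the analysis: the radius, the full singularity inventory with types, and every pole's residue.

Radius of convergence at 0: 2.
At 2: a pole of order 3; residue 7/783.
At 5: a pole of order 1; residue -7/783.

Denominator factor (τ - 5): pole of order 1 at 5, modulus 5.
Denominator factor (τ - 2)^3: pole of order 3 at 2, modulus 2.
The radius of convergence is the smallest modulus among the singular points: 2.
At the order-3 pole 2 set g(τ) = (τ - (2))^3*f(τ) = -7/(29*(τ - 5)).
Order-3 pole: residue = g''(a)/2; g''(2) = 14/783, so the residue is 7/783.
At the order-1 pole 5 set g(τ) = (τ - (5))*f(τ) = -7/(29*(τ - 2)**3).
Simple pole: residue = g(a) at a = 5, which is -7/783.
List the singular points by increasing real part (a conjugate pair: the negative imaginary part first).


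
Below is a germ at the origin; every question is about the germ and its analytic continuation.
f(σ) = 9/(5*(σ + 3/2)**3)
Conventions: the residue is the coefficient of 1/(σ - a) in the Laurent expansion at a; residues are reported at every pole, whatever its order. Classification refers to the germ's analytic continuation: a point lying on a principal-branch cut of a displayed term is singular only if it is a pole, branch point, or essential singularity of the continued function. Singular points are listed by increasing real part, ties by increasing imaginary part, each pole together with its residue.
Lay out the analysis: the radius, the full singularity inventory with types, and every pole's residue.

Denominator factor (σ + 3/2)^3: pole of order 3 at -3/2, modulus 3/2.
The radius of convergence is the smallest modulus among the singular points: 3/2.
At the order-3 pole -3/2 set g(σ) = (σ - (-3/2))^3*f(σ) = 9/5.
Order-3 pole: residue = g''(a)/2; g''(-3/2) = 0, so the residue is 0.

Radius of convergence at 0: 3/2.
At -3/2: a pole of order 3; residue 0.


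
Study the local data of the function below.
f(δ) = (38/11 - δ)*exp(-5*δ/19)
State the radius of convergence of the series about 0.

The radius of convergence is infinite.

The factor exp(-5*δ/19) is entire and contributes no finite singular point.
The polynomial part has no poles.
No finite singular points: the Taylor series at 0 converges everywhere.


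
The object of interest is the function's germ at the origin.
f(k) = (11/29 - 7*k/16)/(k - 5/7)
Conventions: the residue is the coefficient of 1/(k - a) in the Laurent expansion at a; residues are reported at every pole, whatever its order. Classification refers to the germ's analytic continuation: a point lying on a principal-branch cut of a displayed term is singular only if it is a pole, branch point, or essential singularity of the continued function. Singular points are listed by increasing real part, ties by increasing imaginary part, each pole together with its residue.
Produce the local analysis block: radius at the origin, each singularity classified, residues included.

Radius of convergence at 0: 5/7.
At 5/7: a pole of order 1; residue 31/464.

Denominator factor (k - 5/7): pole of order 1 at 5/7, modulus 5/7.
The radius of convergence is the smallest modulus among the singular points: 5/7.
At the order-1 pole 5/7 set g(k) = (k - (5/7))*f(k) = 11/29 - 7*k/16.
Simple pole: residue = g(a) at a = 5/7, which is 31/464.


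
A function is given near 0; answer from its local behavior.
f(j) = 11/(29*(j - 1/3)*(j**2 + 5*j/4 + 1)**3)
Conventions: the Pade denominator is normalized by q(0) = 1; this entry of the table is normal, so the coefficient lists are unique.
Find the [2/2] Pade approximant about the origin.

Taylor coefficients needed (expand at 0): a_0 = -33/29, a_1 = 99/116, a_2 = -1089/232, a_3 = -8283/928, a_4 = -162855/7424.
Write the denominator as Q(j) = 1 + q1*j + q2*j^2. Requiring Q*f - P = O(j^5) with deg P <= 2 kills the coefficients of j^3..j^4 in Q*f:
  j^3: a_3 + q1*a_2 + q2*a_1 = 0, i.e. -8283/928 + (-1089/232)*q1 + (99/116)*q2 = 0.
  j^4: a_4 + q1*a_3 + q2*a_2 = 0, i.e. -162855/7424 + (-8283/928)*q1 + (-1089/232)*q2 = 0.
Solving this linear system: q1 = -15979/7816, q2 = -36853/46896.
The numerator is Q*f truncated at degree 2: P0 = a_0 = -33/29; P1 = a_1 + q1*a_0 = 720753/226664; P2 = a_2 + q1*a_1 + q2*a_0 = -5026967/906656.

The Pade approximant has numerator coefficients [-33/29, 720753/226664, -5026967/906656]; denominator coefficients [1, -15979/7816, -36853/46896].


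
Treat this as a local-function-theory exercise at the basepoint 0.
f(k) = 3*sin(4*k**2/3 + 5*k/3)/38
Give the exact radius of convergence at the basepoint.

The factor sin(4*k**2/3 + 5*k/3) is entire and contributes no finite singular point.
The polynomial part has no poles.
No finite singular points: the Taylor series at 0 converges everywhere.

The radius of convergence is infinite.


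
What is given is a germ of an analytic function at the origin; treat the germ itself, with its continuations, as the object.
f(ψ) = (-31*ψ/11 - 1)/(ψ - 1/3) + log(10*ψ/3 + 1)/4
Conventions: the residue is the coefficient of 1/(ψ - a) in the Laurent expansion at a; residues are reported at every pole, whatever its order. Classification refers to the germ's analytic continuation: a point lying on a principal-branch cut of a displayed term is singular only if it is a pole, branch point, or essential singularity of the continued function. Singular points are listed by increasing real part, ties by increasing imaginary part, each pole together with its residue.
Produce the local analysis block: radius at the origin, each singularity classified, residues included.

Denominator factor (ψ - 1/3): pole of order 1 at 1/3, modulus 1/3.
Branch term (1/4)*log(1 - ψ/(-3/10)): its argument vanishes at ψ = -3/10, a logarithmic branch point, modulus 3/10.
The radius of convergence is the smallest modulus among the singular points: 3/10.
The branch term is analytic at 1/3 and contributes nothing to the residue; only the rational part matters.
At the order-1 pole 1/3 set g(ψ) = (ψ - (1/3))*(rational part) = -31*ψ/11 - 1.
Simple pole: residue = g(a) at a = 1/3, which is -64/33.
List the singular points by increasing real part (a conjugate pair: the negative imaginary part first).

Radius of convergence at 0: 3/10.
At -3/10: a logarithmic branch point.
At 1/3: a pole of order 1; residue -64/33.


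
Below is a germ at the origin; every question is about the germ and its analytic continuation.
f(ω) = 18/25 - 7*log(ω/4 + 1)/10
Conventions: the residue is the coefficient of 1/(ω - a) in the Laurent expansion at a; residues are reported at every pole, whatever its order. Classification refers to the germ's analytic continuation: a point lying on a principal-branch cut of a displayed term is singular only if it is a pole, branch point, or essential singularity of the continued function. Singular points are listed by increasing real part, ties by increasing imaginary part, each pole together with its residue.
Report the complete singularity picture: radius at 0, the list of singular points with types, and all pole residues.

Branch term (-7/10)*log(1 - ω/(-4)): its argument vanishes at ω = -4, a logarithmic branch point, modulus 4.
The radius of convergence is the smallest modulus among the singular points: 4.

Radius of convergence at 0: 4.
At -4: a logarithmic branch point.


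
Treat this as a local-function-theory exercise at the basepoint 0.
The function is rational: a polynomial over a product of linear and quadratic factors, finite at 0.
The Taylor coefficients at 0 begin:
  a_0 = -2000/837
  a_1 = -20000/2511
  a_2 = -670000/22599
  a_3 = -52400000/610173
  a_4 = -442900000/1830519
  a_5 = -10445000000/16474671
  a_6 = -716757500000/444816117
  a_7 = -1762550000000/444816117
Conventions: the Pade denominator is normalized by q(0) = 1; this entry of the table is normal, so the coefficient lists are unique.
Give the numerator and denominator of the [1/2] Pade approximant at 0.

The Pade approximant has numerator coefficients [-2000/837, -2840000/158193]; denominator coefficients [1, 790/189, -14935/567].

Taylor coefficients needed (read off): a_0 = -2000/837, a_1 = -20000/2511, a_2 = -670000/22599, a_3 = -52400000/610173.
Write the denominator as Q(j) = 1 + q1*j + q2*j^2. Requiring Q*f - P = O(j^4) with deg P <= 1 kills the coefficients of j^2..j^3 in Q*f:
  j^2: a_2 + q1*a_1 + q2*a_0 = 0, i.e. -670000/22599 + (-20000/2511)*q1 + (-2000/837)*q2 = 0.
  j^3: a_3 + q1*a_2 + q2*a_1 = 0, i.e. -52400000/610173 + (-670000/22599)*q1 + (-20000/2511)*q2 = 0.
Solving this linear system: q1 = 790/189, q2 = -14935/567.
The numerator is Q*f truncated at degree 1: P0 = a_0 = -2000/837; P1 = a_1 + q1*a_0 = -2840000/158193.


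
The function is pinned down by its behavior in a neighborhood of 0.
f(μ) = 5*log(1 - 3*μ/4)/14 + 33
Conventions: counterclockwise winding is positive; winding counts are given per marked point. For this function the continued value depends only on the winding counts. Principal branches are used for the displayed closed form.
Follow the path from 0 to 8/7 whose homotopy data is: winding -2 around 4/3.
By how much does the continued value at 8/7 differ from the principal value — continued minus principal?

The rational part is single-valued and drops out of the difference; each branch term changes only by its own monodromy.
(5/14)*log(1 - μ/(4/3)): each positive loop around 4/3 adds 2*pi*i to the log, so winding -2 contributes (5/14)*(-2)*2*pi*i = -(10/7)*pi*i.
Summing the contributions at μ = 8/7 gives -(10/7)*pi*i.

Continued minus principal equals -(10/7)*pi*i.


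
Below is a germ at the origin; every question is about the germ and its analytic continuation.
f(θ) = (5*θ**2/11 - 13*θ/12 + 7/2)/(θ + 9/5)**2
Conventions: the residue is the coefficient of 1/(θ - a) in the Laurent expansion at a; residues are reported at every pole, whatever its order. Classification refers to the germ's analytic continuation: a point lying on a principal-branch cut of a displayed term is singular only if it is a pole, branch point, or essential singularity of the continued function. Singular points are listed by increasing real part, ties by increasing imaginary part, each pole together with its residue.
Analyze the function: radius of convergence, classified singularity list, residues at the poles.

Radius of convergence at 0: 9/5.
At -9/5: a pole of order 2; residue -359/132.

Denominator factor (θ + 9/5)^2: pole of order 2 at -9/5, modulus 9/5.
The radius of convergence is the smallest modulus among the singular points: 9/5.
At the order-2 pole -9/5 set g(θ) = (θ - (-9/5))^2*f(θ) = 5*θ**2/11 - 13*θ/12 + 7/2.
Order-2 pole: residue = g'(a); g'(-9/5) = -359/132, so the residue is -359/132.


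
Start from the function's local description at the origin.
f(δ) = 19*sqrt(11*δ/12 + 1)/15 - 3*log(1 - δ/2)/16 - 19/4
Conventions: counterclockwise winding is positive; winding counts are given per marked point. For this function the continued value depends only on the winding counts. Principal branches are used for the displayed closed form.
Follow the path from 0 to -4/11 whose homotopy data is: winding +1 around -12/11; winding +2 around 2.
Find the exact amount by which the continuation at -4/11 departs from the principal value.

Continued minus principal equals (-(38/45)*sqrt(6)) - ((3/4)*pi)*i.

The rational part is single-valued and drops out of the difference; each branch term changes only by its own monodromy.
(19/15)*sqrt(1 - δ/(-12/11)): winding +1 is odd, the square root flips sign, contributing -2*(19/15)*sqrt(1 - (-4/11)/(-12/11)) = -2*(19/15)*sqrt(2/3) = -(38/45)*sqrt(6).
(-3/16)*log(1 - δ/(2)): each positive loop around 2 adds 2*pi*i to the log, so winding +2 contributes (-3/16)*(2)*2*pi*i = -(3/4)*pi*i.
Summing the contributions at δ = -4/11 gives (-(38/45)*sqrt(6)) - ((3/4)*pi)*i.


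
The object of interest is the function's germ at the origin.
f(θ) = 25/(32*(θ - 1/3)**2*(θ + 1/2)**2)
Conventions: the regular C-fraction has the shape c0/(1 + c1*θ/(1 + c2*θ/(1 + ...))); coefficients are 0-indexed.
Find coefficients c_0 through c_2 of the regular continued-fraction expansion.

The regular C-fraction coefficients are [225/8, -2, -11/2].

Taylor coefficients (expand at 0): a_0 = 225/8, a_1 = 225/4, a_2 = 3375/8.
c0 = a_0 = 225/8. Peel one level at a time: if S = 1 + c*θ/S' with S'(0) = 1, then c is the θ-coefficient of S and S' = c*θ/(S - 1).
S_1 = c0/f = 1 + (-2)*θ + (-11)*θ^2 + ...; c1 = -2.
S_2 = c1*θ/(S_1 - 1) = 1 + (-11/2)*θ + ...; c2 = -11/2.


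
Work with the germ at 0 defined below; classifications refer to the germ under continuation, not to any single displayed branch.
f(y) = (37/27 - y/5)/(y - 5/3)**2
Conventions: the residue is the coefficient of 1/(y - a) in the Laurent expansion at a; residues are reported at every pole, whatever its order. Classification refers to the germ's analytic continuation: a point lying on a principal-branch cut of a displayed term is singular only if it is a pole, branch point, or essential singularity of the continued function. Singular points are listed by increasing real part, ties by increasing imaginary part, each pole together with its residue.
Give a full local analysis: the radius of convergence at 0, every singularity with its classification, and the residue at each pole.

Radius of convergence at 0: 5/3.
At 5/3: a pole of order 2; residue -1/5.

Denominator factor (y - 5/3)^2: pole of order 2 at 5/3, modulus 5/3.
The radius of convergence is the smallest modulus among the singular points: 5/3.
At the order-2 pole 5/3 set g(y) = (y - (5/3))^2*f(y) = 37/27 - y/5.
Order-2 pole: residue = g'(a); g'(5/3) = -1/5, so the residue is -1/5.


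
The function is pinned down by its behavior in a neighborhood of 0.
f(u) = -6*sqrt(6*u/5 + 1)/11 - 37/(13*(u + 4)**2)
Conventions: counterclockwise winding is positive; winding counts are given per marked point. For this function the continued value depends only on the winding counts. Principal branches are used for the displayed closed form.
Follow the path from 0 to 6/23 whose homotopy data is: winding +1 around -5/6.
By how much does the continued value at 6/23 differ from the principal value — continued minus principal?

The rational part is single-valued and drops out of the difference; each branch term changes only by its own monodromy.
(-6/11)*sqrt(1 - u/(-5/6)): winding +1 is odd, the square root flips sign, contributing -2*(-6/11)*sqrt(1 - (6/23)/(-5/6)) = -2*(-6/11)*sqrt(151/115) = (12/1265)*sqrt(17365).
Summing the contributions at u = 6/23 gives (12/1265)*sqrt(17365).

Continued minus principal equals (12/1265)*sqrt(17365).


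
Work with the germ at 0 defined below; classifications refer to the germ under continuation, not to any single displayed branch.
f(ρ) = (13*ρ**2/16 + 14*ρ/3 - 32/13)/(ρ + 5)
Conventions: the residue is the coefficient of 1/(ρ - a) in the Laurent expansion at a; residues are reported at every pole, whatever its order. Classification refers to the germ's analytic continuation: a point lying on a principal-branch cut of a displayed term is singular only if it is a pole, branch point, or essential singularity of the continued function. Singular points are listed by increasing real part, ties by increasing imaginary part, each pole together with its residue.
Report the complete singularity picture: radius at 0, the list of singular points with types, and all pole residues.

Denominator factor (ρ + 5): pole of order 1 at -5, modulus 5.
The radius of convergence is the smallest modulus among the singular points: 5.
At the order-1 pole -5 set g(ρ) = (ρ - (-5))*f(ρ) = 13*ρ**2/16 + 14*ρ/3 - 32/13.
Simple pole: residue = g(a) at a = -5, which is -3421/624.

Radius of convergence at 0: 5.
At -5: a pole of order 1; residue -3421/624.


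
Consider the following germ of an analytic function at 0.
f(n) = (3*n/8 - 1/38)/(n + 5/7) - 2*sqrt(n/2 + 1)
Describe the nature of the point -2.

The point is an algebraic (square-root) branch point.

The term (-2)*sqrt(1 - n/(-2)) has argument 1 - -2/(-2) = 0 at -2: a square-root (algebraic, two-sheeted) branch point; the remaining terms are analytic or single-valued there.


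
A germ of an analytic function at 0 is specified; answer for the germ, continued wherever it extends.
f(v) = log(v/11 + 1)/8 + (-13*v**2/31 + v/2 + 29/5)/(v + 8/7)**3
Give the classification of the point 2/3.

The point is a regular point.

Denominator factors: v + 8/7 = 38/21 at v = 2/3 — none vanishes.
Branch term log(1 - v/(-11)): argument at 2/3 is 35/33, nonzero, so 2/3 is not its branch point (a point on a principal cut is still regular for the continued germ).
So the germ continues analytically to 2/3.


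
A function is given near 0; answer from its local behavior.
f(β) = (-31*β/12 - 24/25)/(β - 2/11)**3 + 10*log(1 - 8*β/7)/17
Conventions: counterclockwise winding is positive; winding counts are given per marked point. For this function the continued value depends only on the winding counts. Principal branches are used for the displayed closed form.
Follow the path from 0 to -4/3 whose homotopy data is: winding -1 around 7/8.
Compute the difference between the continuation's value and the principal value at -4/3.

The rational part is single-valued and drops out of the difference; each branch term changes only by its own monodromy.
(10/17)*log(1 - β/(7/8)): each positive loop around 7/8 adds 2*pi*i to the log, so winding -1 contributes (10/17)*(-1)*2*pi*i = -(20/17)*pi*i.
Summing the contributions at β = -4/3 gives -(20/17)*pi*i.

Continued minus principal equals -(20/17)*pi*i.
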